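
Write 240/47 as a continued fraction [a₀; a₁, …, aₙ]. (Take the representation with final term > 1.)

240 = 5*47 + 5
47 = 9*5 + 2
5 = 2*2 + 1
2 = 2*1 + 0  (stop)
So 240/47 = [5; 9, 2, 2].

[5; 9, 2, 2]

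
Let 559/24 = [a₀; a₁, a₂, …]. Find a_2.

559 = 23·24 + 7   →  a_0 = 23
24 = 3·7 + 3   →  a_1 = 3
7 = 2·3 + 1   →  a_2 = 2

2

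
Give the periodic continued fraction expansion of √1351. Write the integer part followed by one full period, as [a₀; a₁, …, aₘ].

[36; 1, 3, 10, 3, 1, 72]

a₀ = ⌊√1351⌋ = 36.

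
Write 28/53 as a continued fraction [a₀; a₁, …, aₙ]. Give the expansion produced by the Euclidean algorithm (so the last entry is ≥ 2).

28 = 0·53 + 28
53 = 1·28 + 25
28 = 1·25 + 3
25 = 8·3 + 1
3 = 3·1 + 0  (stop)
So 28/53 = [0; 1, 1, 8, 3].

[0; 1, 1, 8, 3]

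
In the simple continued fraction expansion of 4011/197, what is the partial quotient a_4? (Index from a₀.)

2

4011 = 20·197 + 71   →  a_0 = 20
197 = 2·71 + 55   →  a_1 = 2
71 = 1·55 + 16   →  a_2 = 1
55 = 3·16 + 7   →  a_3 = 3
16 = 2·7 + 2   →  a_4 = 2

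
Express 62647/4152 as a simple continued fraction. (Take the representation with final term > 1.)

[15; 11, 3, 5, 4, 2, 2]

62647 = 15×4152 + 367
4152 = 11×367 + 115
367 = 3×115 + 22
115 = 5×22 + 5
22 = 4×5 + 2
5 = 2×2 + 1
2 = 2×1 + 0  (stop)
So 62647/4152 = [15; 11, 3, 5, 4, 2, 2].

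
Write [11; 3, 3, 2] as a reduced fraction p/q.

Fold from the inside: start with 2/1.
  3 + 1/2 = 7/2
  3 + 2/7 = 23/7
  11 + 7/23 = 260/23

260/23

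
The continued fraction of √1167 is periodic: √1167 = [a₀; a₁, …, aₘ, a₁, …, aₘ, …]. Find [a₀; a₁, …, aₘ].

[34; 6, 5, 11, 5, 6, 68]

a₀ = ⌊√1167⌋ = 34.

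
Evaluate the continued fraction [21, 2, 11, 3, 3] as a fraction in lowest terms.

5069/236

Using pₖ = aₖpₖ₋₁ + pₖ₋₂ and qₖ = aₖqₖ₋₁ + qₖ₋₂:
  k=0: a=21, p=21, q=1
  k=1: a=2, p=43, q=2
  k=2: a=11, p=494, q=23
  k=3: a=3, p=1525, q=71
  k=4: a=3, p=5069, q=236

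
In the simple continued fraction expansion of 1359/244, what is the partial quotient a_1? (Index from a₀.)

1359 = 5·244 + 139   →  a_0 = 5
244 = 1·139 + 105   →  a_1 = 1

1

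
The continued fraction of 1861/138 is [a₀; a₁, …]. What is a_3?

1

1861 = 13·138 + 67   →  a_0 = 13
138 = 2·67 + 4   →  a_1 = 2
67 = 16·4 + 3   →  a_2 = 16
4 = 1·3 + 1   →  a_3 = 1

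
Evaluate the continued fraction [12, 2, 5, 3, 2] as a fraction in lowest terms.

1009/81

Using pₖ = aₖpₖ₋₁ + pₖ₋₂ and qₖ = aₖqₖ₋₁ + qₖ₋₂:
  k=0: a=12, p=12, q=1
  k=1: a=2, p=25, q=2
  k=2: a=5, p=137, q=11
  k=3: a=3, p=436, q=35
  k=4: a=2, p=1009, q=81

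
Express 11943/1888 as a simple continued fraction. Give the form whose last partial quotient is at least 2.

11943 = 6·1888 + 615
1888 = 3·615 + 43
615 = 14·43 + 13
43 = 3·13 + 4
13 = 3·4 + 1
4 = 4·1 + 0  (stop)
So 11943/1888 = [6; 3, 14, 3, 3, 4].

[6; 3, 14, 3, 3, 4]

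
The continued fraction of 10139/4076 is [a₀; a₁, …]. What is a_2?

19

10139 = 2·4076 + 1987   →  a_0 = 2
4076 = 2·1987 + 102   →  a_1 = 2
1987 = 19·102 + 49   →  a_2 = 19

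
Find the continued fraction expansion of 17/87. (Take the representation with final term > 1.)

17 = 0*87 + 17
87 = 5*17 + 2
17 = 8*2 + 1
2 = 2*1 + 0  (stop)
So 17/87 = [0; 5, 8, 2].

[0; 5, 8, 2]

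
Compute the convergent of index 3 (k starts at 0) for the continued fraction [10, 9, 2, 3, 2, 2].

667/66

Using pₖ = aₖpₖ₋₁ + pₖ₋₂, qₖ = aₖqₖ₋₁ + qₖ₋₂ (with p₋₁=1, p₋₂=0, q₋₁=0, q₋₂=1):
  k=0: a=10, p=10, q=1
  k=1: a=9, p=91, q=9
  k=2: a=2, p=192, q=19
  k=3: a=3, p=667, q=66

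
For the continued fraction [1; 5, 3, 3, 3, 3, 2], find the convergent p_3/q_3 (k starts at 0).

63/53

Using pₖ = aₖpₖ₋₁ + pₖ₋₂, qₖ = aₖqₖ₋₁ + qₖ₋₂ (with p₋₁=1, p₋₂=0, q₋₁=0, q₋₂=1):
  k=0: a=1, p=1, q=1
  k=1: a=5, p=6, q=5
  k=2: a=3, p=19, q=16
  k=3: a=3, p=63, q=53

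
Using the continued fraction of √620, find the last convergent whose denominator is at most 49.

249/10

√620 = [24; 1, 8, 1, 48, …] (period length 4).
Convergents:
  p_0/q_0 = 24/1
  p_1/q_1 = 25/1
  p_2/q_2 = 224/9
  p_3/q_3 = 249/10
  p_4/q_4 = 12176/489
q_3 = 10 ≤ 49 < 489 = q_4, so the answer is 249/10.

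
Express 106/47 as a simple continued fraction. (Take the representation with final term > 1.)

106 = 2×47 + 12
47 = 3×12 + 11
12 = 1×11 + 1
11 = 11×1 + 0  (stop)
So 106/47 = [2; 3, 1, 11].

[2; 3, 1, 11]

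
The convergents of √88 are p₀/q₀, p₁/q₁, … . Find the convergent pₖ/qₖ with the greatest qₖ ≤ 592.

3621/386

√88 = [9; 2, 1, 1, 1, 2, 18, …] (period length 6).
Convergents:
  p_0/q_0 = 9/1
  p_1/q_1 = 19/2
  p_2/q_2 = 28/3
  p_3/q_3 = 47/5
  p_4/q_4 = 75/8
  p_5/q_5 = 197/21
  p_6/q_6 = 3621/386
  p_7/q_7 = 7439/793
q_6 = 386 ≤ 592 < 793 = q_7, so the answer is 3621/386.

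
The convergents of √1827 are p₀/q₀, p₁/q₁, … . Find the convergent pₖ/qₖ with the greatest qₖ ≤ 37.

1496/35

√1827 = [42; 1, 2, 1, 8, 1, 2, 1, 84, …] (period length 8).
Convergents:
  p_0/q_0 = 42/1
  p_1/q_1 = 43/1
  p_2/q_2 = 128/3
  p_3/q_3 = 171/4
  p_4/q_4 = 1496/35
  p_5/q_5 = 1667/39
q_4 = 35 ≤ 37 < 39 = q_5, so the answer is 1496/35.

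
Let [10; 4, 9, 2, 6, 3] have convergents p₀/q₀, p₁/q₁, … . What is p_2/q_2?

Using pₖ = aₖpₖ₋₁ + pₖ₋₂, qₖ = aₖqₖ₋₁ + qₖ₋₂ (with p₋₁=1, p₋₂=0, q₋₁=0, q₋₂=1):
  k=0: a=10, p=10, q=1
  k=1: a=4, p=41, q=4
  k=2: a=9, p=379, q=37

379/37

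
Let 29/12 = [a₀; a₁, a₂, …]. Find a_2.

2

29 = 2·12 + 5   →  a_0 = 2
12 = 2·5 + 2   →  a_1 = 2
5 = 2·2 + 1   →  a_2 = 2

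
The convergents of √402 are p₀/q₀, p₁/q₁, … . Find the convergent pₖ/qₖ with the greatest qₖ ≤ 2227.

√402 = [20; 20, 40, …] (period length 2).
Convergents:
  p_0/q_0 = 20/1
  p_1/q_1 = 401/20
  p_2/q_2 = 16060/801
  p_3/q_3 = 321601/16040
q_2 = 801 ≤ 2227 < 16040 = q_3, so the answer is 16060/801.

16060/801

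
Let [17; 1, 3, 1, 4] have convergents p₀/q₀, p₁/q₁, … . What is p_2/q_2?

Using pₖ = aₖpₖ₋₁ + pₖ₋₂, qₖ = aₖqₖ₋₁ + qₖ₋₂ (with p₋₁=1, p₋₂=0, q₋₁=0, q₋₂=1):
  k=0: a=17, p=17, q=1
  k=1: a=1, p=18, q=1
  k=2: a=3, p=71, q=4

71/4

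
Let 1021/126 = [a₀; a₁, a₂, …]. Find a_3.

2

1021 = 8·126 + 13   →  a_0 = 8
126 = 9·13 + 9   →  a_1 = 9
13 = 1·9 + 4   →  a_2 = 1
9 = 2·4 + 1   →  a_3 = 2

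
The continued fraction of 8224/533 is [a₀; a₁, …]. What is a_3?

18

8224 = 15·533 + 229   →  a_0 = 15
533 = 2·229 + 75   →  a_1 = 2
229 = 3·75 + 4   →  a_2 = 3
75 = 18·4 + 3   →  a_3 = 18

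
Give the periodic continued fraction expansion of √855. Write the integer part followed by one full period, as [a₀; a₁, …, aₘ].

a₀ = ⌊√855⌋ = 29.
With m₀=0, d₀=1 and mₖ₊₁ = dₖaₖ − mₖ, dₖ₊₁ = (n − mₖ₊₁²)/dₖ, aₖ₊₁ = ⌊(a₀+mₖ₊₁)/dₖ₊₁⌋:
  k=1: m=29, d=14, a=4
  k=2: m=27, d=9, a=6
  k=3: m=27, d=14, a=4
  k=4: m=29, d=1, a=58
d=1 and a=2a₀=58 at k=4, so the next step gives (m, d) = (29, 14) again — its k=1 value — and the period has length 4.

[29; 4, 6, 4, 58]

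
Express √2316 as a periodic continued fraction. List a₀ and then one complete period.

[48; 8, 96]

a₀ = ⌊√2316⌋ = 48.
With m₀=0, d₀=1 and mₖ₊₁ = dₖaₖ − mₖ, dₖ₊₁ = (n − mₖ₊₁²)/dₖ, aₖ₊₁ = ⌊(a₀+mₖ₊₁)/dₖ₊₁⌋:
  k=1: m=48, d=12, a=8
  k=2: m=48, d=1, a=96
d=1 and a=2a₀=96 at k=2, so the next step gives (m, d) = (48, 12) again — its k=1 value — and the period has length 2.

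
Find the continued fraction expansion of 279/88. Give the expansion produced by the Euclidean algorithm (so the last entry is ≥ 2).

[3; 5, 1, 6, 2]

279 = 3*88 + 15
88 = 5*15 + 13
15 = 1*13 + 2
13 = 6*2 + 1
2 = 2*1 + 0  (stop)
So 279/88 = [3; 5, 1, 6, 2].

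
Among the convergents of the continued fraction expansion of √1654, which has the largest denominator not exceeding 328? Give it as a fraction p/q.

9964/245

√1654 = [40; 1, 2, 40, 2, 1, 80, …] (period length 6).
Convergents:
  p_0/q_0 = 40/1
  p_1/q_1 = 41/1
  p_2/q_2 = 122/3
  p_3/q_3 = 4921/121
  p_4/q_4 = 9964/245
  p_5/q_5 = 14885/366
q_4 = 245 ≤ 328 < 366 = q_5, so the answer is 9964/245.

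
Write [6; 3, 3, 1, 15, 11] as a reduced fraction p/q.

Fold from the inside: start with 11/1.
  15 + 1/11 = 166/11
  1 + 11/166 = 177/166
  3 + 166/177 = 697/177
  3 + 177/697 = 2268/697
  6 + 697/2268 = 14305/2268

14305/2268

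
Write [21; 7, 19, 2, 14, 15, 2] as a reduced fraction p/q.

2622727/124054

Using pₖ = aₖpₖ₋₁ + pₖ₋₂ and qₖ = aₖqₖ₋₁ + qₖ₋₂:
  k=0: a=21, p=21, q=1
  k=1: a=7, p=148, q=7
  k=2: a=19, p=2833, q=134
  k=3: a=2, p=5814, q=275
  k=4: a=14, p=84229, q=3984
  k=5: a=15, p=1269249, q=60035
  k=6: a=2, p=2622727, q=124054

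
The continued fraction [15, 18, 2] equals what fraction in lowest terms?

557/37

Fold from the inside: start with 2/1.
  18 + 1/2 = 37/2
  15 + 2/37 = 557/37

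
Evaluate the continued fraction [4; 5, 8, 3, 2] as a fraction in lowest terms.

Fold from the inside: start with 2/1.
  3 + 1/2 = 7/2
  8 + 2/7 = 58/7
  5 + 7/58 = 297/58
  4 + 58/297 = 1246/297

1246/297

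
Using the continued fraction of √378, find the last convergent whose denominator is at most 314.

√378 = [19; 2, 3, 1, 4, 1, 3, 2, 38, …] (period length 8).
Convergents:
  p_0/q_0 = 19/1
  p_1/q_1 = 39/2
  p_2/q_2 = 136/7
  p_3/q_3 = 175/9
  p_4/q_4 = 836/43
  p_5/q_5 = 1011/52
  p_6/q_6 = 3869/199
  p_7/q_7 = 8749/450
q_6 = 199 ≤ 314 < 450 = q_7, so the answer is 3869/199.

3869/199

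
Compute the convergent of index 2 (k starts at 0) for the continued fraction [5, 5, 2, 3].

57/11

Using pₖ = aₖpₖ₋₁ + pₖ₋₂, qₖ = aₖqₖ₋₁ + qₖ₋₂ (with p₋₁=1, p₋₂=0, q₋₁=0, q₋₂=1):
  k=0: a=5, p=5, q=1
  k=1: a=5, p=26, q=5
  k=2: a=2, p=57, q=11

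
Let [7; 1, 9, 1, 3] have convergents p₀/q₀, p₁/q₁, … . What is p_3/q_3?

Using pₖ = aₖpₖ₋₁ + pₖ₋₂, qₖ = aₖqₖ₋₁ + qₖ₋₂ (with p₋₁=1, p₋₂=0, q₋₁=0, q₋₂=1):
  k=0: a=7, p=7, q=1
  k=1: a=1, p=8, q=1
  k=2: a=9, p=79, q=10
  k=3: a=1, p=87, q=11

87/11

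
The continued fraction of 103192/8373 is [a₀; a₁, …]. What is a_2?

103192 = 12·8373 + 2716   →  a_0 = 12
8373 = 3·2716 + 225   →  a_1 = 3
2716 = 12·225 + 16   →  a_2 = 12

12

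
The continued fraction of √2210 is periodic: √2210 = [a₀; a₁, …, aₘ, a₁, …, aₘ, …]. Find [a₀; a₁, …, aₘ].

a₀ = ⌊√2210⌋ = 47.
With m₀=0, d₀=1 and mₖ₊₁ = dₖaₖ − mₖ, dₖ₊₁ = (n − mₖ₊₁²)/dₖ, aₖ₊₁ = ⌊(a₀+mₖ₊₁)/dₖ₊₁⌋:
  k=1: m=47, d=1, a=94
d=1 and a=2a₀=94 at k=1, so the next step gives (m, d) = (47, 1) again — its k=1 value — and the period has length 1.

[47; 94]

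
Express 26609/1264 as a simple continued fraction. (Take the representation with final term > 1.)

[21; 19, 2, 4, 7]

26609 = 21×1264 + 65
1264 = 19×65 + 29
65 = 2×29 + 7
29 = 4×7 + 1
7 = 7×1 + 0  (stop)
So 26609/1264 = [21; 19, 2, 4, 7].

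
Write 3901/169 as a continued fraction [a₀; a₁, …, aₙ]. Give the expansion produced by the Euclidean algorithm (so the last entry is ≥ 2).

3901 = 23×169 + 14
169 = 12×14 + 1
14 = 14×1 + 0  (stop)
So 3901/169 = [23; 12, 14].

[23; 12, 14]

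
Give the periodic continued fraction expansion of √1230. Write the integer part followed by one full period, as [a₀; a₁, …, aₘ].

[35; 14, 70]

a₀ = ⌊√1230⌋ = 35.
With m₀=0, d₀=1 and mₖ₊₁ = dₖaₖ − mₖ, dₖ₊₁ = (n − mₖ₊₁²)/dₖ, aₖ₊₁ = ⌊(a₀+mₖ₊₁)/dₖ₊₁⌋:
  k=1: m=35, d=5, a=14
  k=2: m=35, d=1, a=70
d=1 and a=2a₀=70 at k=2, so the next step gives (m, d) = (35, 5) again — its k=1 value — and the period has length 2.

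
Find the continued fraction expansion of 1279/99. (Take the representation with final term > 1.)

[12; 1, 11, 2, 1, 2]

1279 = 12·99 + 91
99 = 1·91 + 8
91 = 11·8 + 3
8 = 2·3 + 2
3 = 1·2 + 1
2 = 2·1 + 0  (stop)
So 1279/99 = [12; 1, 11, 2, 1, 2].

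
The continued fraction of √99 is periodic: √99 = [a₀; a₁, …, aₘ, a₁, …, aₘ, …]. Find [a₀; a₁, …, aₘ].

a₀ = ⌊√99⌋ = 9.
With m₀=0, d₀=1 and mₖ₊₁ = dₖaₖ − mₖ, dₖ₊₁ = (n − mₖ₊₁²)/dₖ, aₖ₊₁ = ⌊(a₀+mₖ₊₁)/dₖ₊₁⌋:
  k=1: m=9, d=18, a=1
  k=2: m=9, d=1, a=18
d=1 and a=2a₀=18 at k=2, so the next step gives (m, d) = (9, 18) again — its k=1 value — and the period has length 2.

[9; 1, 18]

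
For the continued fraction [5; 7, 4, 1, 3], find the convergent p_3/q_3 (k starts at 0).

185/36

Using pₖ = aₖpₖ₋₁ + pₖ₋₂, qₖ = aₖqₖ₋₁ + qₖ₋₂ (with p₋₁=1, p₋₂=0, q₋₁=0, q₋₂=1):
  k=0: a=5, p=5, q=1
  k=1: a=7, p=36, q=7
  k=2: a=4, p=149, q=29
  k=3: a=1, p=185, q=36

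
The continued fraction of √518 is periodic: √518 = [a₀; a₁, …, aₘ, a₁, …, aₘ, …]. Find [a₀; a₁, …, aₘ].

[22; 1, 3, 6, 3, 1, 44]

a₀ = ⌊√518⌋ = 22.
With m₀=0, d₀=1 and mₖ₊₁ = dₖaₖ − mₖ, dₖ₊₁ = (n − mₖ₊₁²)/dₖ, aₖ₊₁ = ⌊(a₀+mₖ₊₁)/dₖ₊₁⌋:
  k=1: m=22, d=34, a=1
  k=2: m=12, d=11, a=3
  k=3: m=21, d=7, a=6
  k=4: m=21, d=11, a=3
  k=5: m=12, d=34, a=1
  k=6: m=22, d=1, a=44
d=1 and a=2a₀=44 at k=6, so the next step gives (m, d) = (22, 34) again — its k=1 value — and the period has length 6.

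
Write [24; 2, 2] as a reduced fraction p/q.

Fold from the inside: start with 2/1.
  2 + 1/2 = 5/2
  24 + 2/5 = 122/5

122/5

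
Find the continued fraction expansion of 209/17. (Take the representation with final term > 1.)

[12; 3, 2, 2]

209 = 12×17 + 5
17 = 3×5 + 2
5 = 2×2 + 1
2 = 2×1 + 0  (stop)
So 209/17 = [12; 3, 2, 2].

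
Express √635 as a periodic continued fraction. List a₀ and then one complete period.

a₀ = ⌊√635⌋ = 25.
With m₀=0, d₀=1 and mₖ₊₁ = dₖaₖ − mₖ, dₖ₊₁ = (n − mₖ₊₁²)/dₖ, aₖ₊₁ = ⌊(a₀+mₖ₊₁)/dₖ₊₁⌋:
  k=1: m=25, d=10, a=5
  k=2: m=25, d=1, a=50
d=1 and a=2a₀=50 at k=2, so the next step gives (m, d) = (25, 10) again — its k=1 value — and the period has length 2.

[25; 5, 50]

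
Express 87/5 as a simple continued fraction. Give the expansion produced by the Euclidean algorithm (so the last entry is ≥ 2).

87 = 17×5 + 2
5 = 2×2 + 1
2 = 2×1 + 0  (stop)
So 87/5 = [17; 2, 2].

[17; 2, 2]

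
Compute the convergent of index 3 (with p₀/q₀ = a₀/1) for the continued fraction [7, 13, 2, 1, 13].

Using pₖ = aₖpₖ₋₁ + pₖ₋₂, qₖ = aₖqₖ₋₁ + qₖ₋₂ (with p₋₁=1, p₋₂=0, q₋₁=0, q₋₂=1):
  k=0: a=7, p=7, q=1
  k=1: a=13, p=92, q=13
  k=2: a=2, p=191, q=27
  k=3: a=1, p=283, q=40

283/40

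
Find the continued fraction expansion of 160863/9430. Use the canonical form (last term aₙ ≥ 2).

[17; 17, 19, 14, 2]

160863 = 17*9430 + 553
9430 = 17*553 + 29
553 = 19*29 + 2
29 = 14*2 + 1
2 = 2*1 + 0  (stop)
So 160863/9430 = [17; 17, 19, 14, 2].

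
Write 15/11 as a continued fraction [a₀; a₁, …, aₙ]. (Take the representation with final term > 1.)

[1; 2, 1, 3]

15 = 1*11 + 4
11 = 2*4 + 3
4 = 1*3 + 1
3 = 3*1 + 0  (stop)
So 15/11 = [1; 2, 1, 3].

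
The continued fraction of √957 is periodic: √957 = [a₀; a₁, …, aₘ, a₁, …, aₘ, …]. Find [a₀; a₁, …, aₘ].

[30; 1, 14, 2, 14, 1, 60]

a₀ = ⌊√957⌋ = 30.
With m₀=0, d₀=1 and mₖ₊₁ = dₖaₖ − mₖ, dₖ₊₁ = (n − mₖ₊₁²)/dₖ, aₖ₊₁ = ⌊(a₀+mₖ₊₁)/dₖ₊₁⌋:
  k=1: m=30, d=57, a=1
  k=2: m=27, d=4, a=14
  k=3: m=29, d=29, a=2
  k=4: m=29, d=4, a=14
  k=5: m=27, d=57, a=1
  k=6: m=30, d=1, a=60
d=1 and a=2a₀=60 at k=6, so the next step gives (m, d) = (30, 57) again — its k=1 value — and the period has length 6.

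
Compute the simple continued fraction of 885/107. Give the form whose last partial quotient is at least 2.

885 = 8×107 + 29
107 = 3×29 + 20
29 = 1×20 + 9
20 = 2×9 + 2
9 = 4×2 + 1
2 = 2×1 + 0  (stop)
So 885/107 = [8; 3, 1, 2, 4, 2].

[8; 3, 1, 2, 4, 2]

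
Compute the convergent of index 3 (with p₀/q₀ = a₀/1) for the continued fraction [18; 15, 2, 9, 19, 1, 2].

Using pₖ = aₖpₖ₋₁ + pₖ₋₂, qₖ = aₖqₖ₋₁ + qₖ₋₂ (with p₋₁=1, p₋₂=0, q₋₁=0, q₋₂=1):
  k=0: a=18, p=18, q=1
  k=1: a=15, p=271, q=15
  k=2: a=2, p=560, q=31
  k=3: a=9, p=5311, q=294

5311/294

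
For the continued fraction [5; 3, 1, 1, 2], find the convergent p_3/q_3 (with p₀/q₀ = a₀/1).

37/7

Using pₖ = aₖpₖ₋₁ + pₖ₋₂, qₖ = aₖqₖ₋₁ + qₖ₋₂ (with p₋₁=1, p₋₂=0, q₋₁=0, q₋₂=1):
  k=0: a=5, p=5, q=1
  k=1: a=3, p=16, q=3
  k=2: a=1, p=21, q=4
  k=3: a=1, p=37, q=7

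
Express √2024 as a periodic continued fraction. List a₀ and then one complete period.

a₀ = ⌊√2024⌋ = 44.
With m₀=0, d₀=1 and mₖ₊₁ = dₖaₖ − mₖ, dₖ₊₁ = (n − mₖ₊₁²)/dₖ, aₖ₊₁ = ⌊(a₀+mₖ₊₁)/dₖ₊₁⌋:
  k=1: m=44, d=88, a=1
  k=2: m=44, d=1, a=88
d=1 and a=2a₀=88 at k=2, so the next step gives (m, d) = (44, 88) again — its k=1 value — and the period has length 2.

[44; 1, 88]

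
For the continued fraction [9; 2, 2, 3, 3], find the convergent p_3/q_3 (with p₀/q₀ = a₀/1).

Using pₖ = aₖpₖ₋₁ + pₖ₋₂, qₖ = aₖqₖ₋₁ + qₖ₋₂ (with p₋₁=1, p₋₂=0, q₋₁=0, q₋₂=1):
  k=0: a=9, p=9, q=1
  k=1: a=2, p=19, q=2
  k=2: a=2, p=47, q=5
  k=3: a=3, p=160, q=17

160/17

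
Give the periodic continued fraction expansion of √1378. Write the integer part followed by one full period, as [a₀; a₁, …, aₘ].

a₀ = ⌊√1378⌋ = 37.
With m₀=0, d₀=1 and mₖ₊₁ = dₖaₖ − mₖ, dₖ₊₁ = (n − mₖ₊₁²)/dₖ, aₖ₊₁ = ⌊(a₀+mₖ₊₁)/dₖ₊₁⌋:
  k=1: m=37, d=9, a=8
  k=2: m=35, d=17, a=4
  k=3: m=33, d=17, a=4
  k=4: m=35, d=9, a=8
  k=5: m=37, d=1, a=74
d=1 and a=2a₀=74 at k=5, so the next step gives (m, d) = (37, 9) again — its k=1 value — and the period has length 5.

[37; 8, 4, 4, 8, 74]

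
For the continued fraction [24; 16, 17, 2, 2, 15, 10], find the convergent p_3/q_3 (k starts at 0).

Using pₖ = aₖpₖ₋₁ + pₖ₋₂, qₖ = aₖqₖ₋₁ + qₖ₋₂ (with p₋₁=1, p₋₂=0, q₋₁=0, q₋₂=1):
  k=0: a=24, p=24, q=1
  k=1: a=16, p=385, q=16
  k=2: a=17, p=6569, q=273
  k=3: a=2, p=13523, q=562

13523/562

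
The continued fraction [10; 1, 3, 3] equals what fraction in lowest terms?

140/13

Fold from the inside: start with 3/1.
  3 + 1/3 = 10/3
  1 + 3/10 = 13/10
  10 + 10/13 = 140/13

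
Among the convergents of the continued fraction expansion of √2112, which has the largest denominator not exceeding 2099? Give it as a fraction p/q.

96141/2092

√2112 = [45; 1, 21, 1, 90, …] (period length 4).
Convergents:
  p_0/q_0 = 45/1
  p_1/q_1 = 46/1
  p_2/q_2 = 1011/22
  p_3/q_3 = 1057/23
  p_4/q_4 = 96141/2092
  p_5/q_5 = 97198/2115
q_4 = 2092 ≤ 2099 < 2115 = q_5, so the answer is 96141/2092.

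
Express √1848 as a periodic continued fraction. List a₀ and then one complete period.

a₀ = ⌊√1848⌋ = 42.
With m₀=0, d₀=1 and mₖ₊₁ = dₖaₖ − mₖ, dₖ₊₁ = (n − mₖ₊₁²)/dₖ, aₖ₊₁ = ⌊(a₀+mₖ₊₁)/dₖ₊₁⌋:
  k=1: m=42, d=84, a=1
  k=2: m=42, d=1, a=84
d=1 and a=2a₀=84 at k=2, so the next step gives (m, d) = (42, 84) again — its k=1 value — and the period has length 2.

[42; 1, 84]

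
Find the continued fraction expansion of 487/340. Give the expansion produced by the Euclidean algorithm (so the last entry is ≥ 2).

487 = 1*340 + 147
340 = 2*147 + 46
147 = 3*46 + 9
46 = 5*9 + 1
9 = 9*1 + 0  (stop)
So 487/340 = [1; 2, 3, 5, 9].

[1; 2, 3, 5, 9]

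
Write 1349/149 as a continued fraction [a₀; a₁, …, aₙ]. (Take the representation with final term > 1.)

[9; 18, 1, 1, 1, 2]

1349 = 9·149 + 8
149 = 18·8 + 5
8 = 1·5 + 3
5 = 1·3 + 2
3 = 1·2 + 1
2 = 2·1 + 0  (stop)
So 1349/149 = [9; 18, 1, 1, 1, 2].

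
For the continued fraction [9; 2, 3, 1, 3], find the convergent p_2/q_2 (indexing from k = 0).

66/7

Using pₖ = aₖpₖ₋₁ + pₖ₋₂, qₖ = aₖqₖ₋₁ + qₖ₋₂ (with p₋₁=1, p₋₂=0, q₋₁=0, q₋₂=1):
  k=0: a=9, p=9, q=1
  k=1: a=2, p=19, q=2
  k=2: a=3, p=66, q=7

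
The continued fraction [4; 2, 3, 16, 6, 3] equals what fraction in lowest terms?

Fold from the inside: start with 3/1.
  6 + 1/3 = 19/3
  16 + 3/19 = 307/19
  3 + 19/307 = 940/307
  2 + 307/940 = 2187/940
  4 + 940/2187 = 9688/2187

9688/2187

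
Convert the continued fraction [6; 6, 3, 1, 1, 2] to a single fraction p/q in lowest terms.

Using pₖ = aₖpₖ₋₁ + pₖ₋₂ and qₖ = aₖqₖ₋₁ + qₖ₋₂:
  k=0: a=6, p=6, q=1
  k=1: a=6, p=37, q=6
  k=2: a=3, p=117, q=19
  k=3: a=1, p=154, q=25
  k=4: a=1, p=271, q=44
  k=5: a=2, p=696, q=113

696/113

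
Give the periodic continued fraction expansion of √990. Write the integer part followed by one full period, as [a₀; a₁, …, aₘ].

[31; 2, 6, 2, 62]

a₀ = ⌊√990⌋ = 31.
With m₀=0, d₀=1 and mₖ₊₁ = dₖaₖ − mₖ, dₖ₊₁ = (n − mₖ₊₁²)/dₖ, aₖ₊₁ = ⌊(a₀+mₖ₊₁)/dₖ₊₁⌋:
  k=1: m=31, d=29, a=2
  k=2: m=27, d=9, a=6
  k=3: m=27, d=29, a=2
  k=4: m=31, d=1, a=62
d=1 and a=2a₀=62 at k=4, so the next step gives (m, d) = (31, 29) again — its k=1 value — and the period has length 4.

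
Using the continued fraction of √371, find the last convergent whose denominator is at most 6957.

64853/3367

√371 = [19; 3, 1, 4, 1, 3, 38, …] (period length 6).
Convergents:
  p_0/q_0 = 19/1
  p_1/q_1 = 58/3
  p_2/q_2 = 77/4
  p_3/q_3 = 366/19
  p_4/q_4 = 443/23
  p_5/q_5 = 1695/88
  p_6/q_6 = 64853/3367
  p_7/q_7 = 196254/10189
q_6 = 3367 ≤ 6957 < 10189 = q_7, so the answer is 64853/3367.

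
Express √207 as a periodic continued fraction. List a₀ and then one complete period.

a₀ = ⌊√207⌋ = 14.

[14; 2, 1, 1, 2, 1, 1, 2, 28]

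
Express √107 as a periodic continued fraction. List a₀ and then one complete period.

[10; 2, 1, 9, 1, 2, 20]

a₀ = ⌊√107⌋ = 10.
With m₀=0, d₀=1 and mₖ₊₁ = dₖaₖ − mₖ, dₖ₊₁ = (n − mₖ₊₁²)/dₖ, aₖ₊₁ = ⌊(a₀+mₖ₊₁)/dₖ₊₁⌋:
  k=1: m=10, d=7, a=2
  k=2: m=4, d=13, a=1
  k=3: m=9, d=2, a=9
  k=4: m=9, d=13, a=1
  k=5: m=4, d=7, a=2
  k=6: m=10, d=1, a=20
d=1 and a=2a₀=20 at k=6, so the next step gives (m, d) = (10, 7) again — its k=1 value — and the period has length 6.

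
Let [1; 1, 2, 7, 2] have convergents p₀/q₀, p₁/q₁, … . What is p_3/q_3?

37/22

Using pₖ = aₖpₖ₋₁ + pₖ₋₂, qₖ = aₖqₖ₋₁ + qₖ₋₂ (with p₋₁=1, p₋₂=0, q₋₁=0, q₋₂=1):
  k=0: a=1, p=1, q=1
  k=1: a=1, p=2, q=1
  k=2: a=2, p=5, q=3
  k=3: a=7, p=37, q=22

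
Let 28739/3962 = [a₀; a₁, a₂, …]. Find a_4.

3

28739 = 7·3962 + 1005   →  a_0 = 7
3962 = 3·1005 + 947   →  a_1 = 3
1005 = 1·947 + 58   →  a_2 = 1
947 = 16·58 + 19   →  a_3 = 16
58 = 3·19 + 1   →  a_4 = 3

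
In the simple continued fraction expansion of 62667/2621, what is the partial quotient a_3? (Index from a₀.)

62667 = 23·2621 + 2384   →  a_0 = 23
2621 = 1·2384 + 237   →  a_1 = 1
2384 = 10·237 + 14   →  a_2 = 10
237 = 16·14 + 13   →  a_3 = 16

16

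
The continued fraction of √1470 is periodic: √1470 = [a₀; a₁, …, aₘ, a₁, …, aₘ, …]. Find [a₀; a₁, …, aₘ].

[38; 2, 1, 14, 1, 2, 76]

a₀ = ⌊√1470⌋ = 38.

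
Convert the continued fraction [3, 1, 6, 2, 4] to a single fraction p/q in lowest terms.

259/67

Fold from the inside: start with 4/1.
  2 + 1/4 = 9/4
  6 + 4/9 = 58/9
  1 + 9/58 = 67/58
  3 + 58/67 = 259/67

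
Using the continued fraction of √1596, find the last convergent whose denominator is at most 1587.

√1596 = [39; 1, 18, 1, 78, …] (period length 4).
Convergents:
  p_0/q_0 = 39/1
  p_1/q_1 = 40/1
  p_2/q_2 = 759/19
  p_3/q_3 = 799/20
  p_4/q_4 = 63081/1579
  p_5/q_5 = 63880/1599
q_4 = 1579 ≤ 1587 < 1599 = q_5, so the answer is 63081/1579.

63081/1579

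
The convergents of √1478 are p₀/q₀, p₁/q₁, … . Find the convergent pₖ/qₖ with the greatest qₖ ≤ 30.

√1478 = [38; 2, 4, 38, 4, 2, 76, …] (period length 6).
Convergents:
  p_0/q_0 = 38/1
  p_1/q_1 = 77/2
  p_2/q_2 = 346/9
  p_3/q_3 = 13225/344
q_2 = 9 ≤ 30 < 344 = q_3, so the answer is 346/9.

346/9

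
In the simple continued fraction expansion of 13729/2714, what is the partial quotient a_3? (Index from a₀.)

13729 = 5·2714 + 159   →  a_0 = 5
2714 = 17·159 + 11   →  a_1 = 17
159 = 14·11 + 5   →  a_2 = 14
11 = 2·5 + 1   →  a_3 = 2

2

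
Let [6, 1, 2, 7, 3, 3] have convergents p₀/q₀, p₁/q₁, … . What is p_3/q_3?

147/22

Using pₖ = aₖpₖ₋₁ + pₖ₋₂, qₖ = aₖqₖ₋₁ + qₖ₋₂ (with p₋₁=1, p₋₂=0, q₋₁=0, q₋₂=1):
  k=0: a=6, p=6, q=1
  k=1: a=1, p=7, q=1
  k=2: a=2, p=20, q=3
  k=3: a=7, p=147, q=22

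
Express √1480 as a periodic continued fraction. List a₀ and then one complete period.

a₀ = ⌊√1480⌋ = 38.
With m₀=0, d₀=1 and mₖ₊₁ = dₖaₖ − mₖ, dₖ₊₁ = (n − mₖ₊₁²)/dₖ, aₖ₊₁ = ⌊(a₀+mₖ₊₁)/dₖ₊₁⌋:
  k=1: m=38, d=36, a=2
  k=2: m=34, d=9, a=8
  k=3: m=38, d=4, a=19
  k=4: m=38, d=9, a=8
  k=5: m=34, d=36, a=2
  k=6: m=38, d=1, a=76
d=1 and a=2a₀=76 at k=6, so the next step gives (m, d) = (38, 36) again — its k=1 value — and the period has length 6.

[38; 2, 8, 19, 8, 2, 76]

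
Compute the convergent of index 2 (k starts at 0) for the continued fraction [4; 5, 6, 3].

Using pₖ = aₖpₖ₋₁ + pₖ₋₂, qₖ = aₖqₖ₋₁ + qₖ₋₂ (with p₋₁=1, p₋₂=0, q₋₁=0, q₋₂=1):
  k=0: a=4, p=4, q=1
  k=1: a=5, p=21, q=5
  k=2: a=6, p=130, q=31

130/31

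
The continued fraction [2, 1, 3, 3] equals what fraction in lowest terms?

Fold from the inside: start with 3/1.
  3 + 1/3 = 10/3
  1 + 3/10 = 13/10
  2 + 10/13 = 36/13

36/13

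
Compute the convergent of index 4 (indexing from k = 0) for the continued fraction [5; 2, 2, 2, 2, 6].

Using pₖ = aₖpₖ₋₁ + pₖ₋₂, qₖ = aₖqₖ₋₁ + qₖ₋₂ (with p₋₁=1, p₋₂=0, q₋₁=0, q₋₂=1):
  k=0: a=5, p=5, q=1
  k=1: a=2, p=11, q=2
  k=2: a=2, p=27, q=5
  k=3: a=2, p=65, q=12
  k=4: a=2, p=157, q=29

157/29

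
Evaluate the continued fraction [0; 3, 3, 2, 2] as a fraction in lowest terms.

Using pₖ = aₖpₖ₋₁ + pₖ₋₂ and qₖ = aₖqₖ₋₁ + qₖ₋₂:
  k=0: a=0, p=0, q=1
  k=1: a=3, p=1, q=3
  k=2: a=3, p=3, q=10
  k=3: a=2, p=7, q=23
  k=4: a=2, p=17, q=56

17/56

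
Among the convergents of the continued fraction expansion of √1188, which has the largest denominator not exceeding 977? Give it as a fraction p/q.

22714/659

√1188 = [34; 2, 7, 6, 7, 2, 68, …] (period length 6).
Convergents:
  p_0/q_0 = 34/1
  p_1/q_1 = 69/2
  p_2/q_2 = 517/15
  p_3/q_3 = 3171/92
  p_4/q_4 = 22714/659
  p_5/q_5 = 48599/1410
q_4 = 659 ≤ 977 < 1410 = q_5, so the answer is 22714/659.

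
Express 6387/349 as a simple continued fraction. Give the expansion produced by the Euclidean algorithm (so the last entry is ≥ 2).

6387 = 18*349 + 105
349 = 3*105 + 34
105 = 3*34 + 3
34 = 11*3 + 1
3 = 3*1 + 0  (stop)
So 6387/349 = [18; 3, 3, 11, 3].

[18; 3, 3, 11, 3]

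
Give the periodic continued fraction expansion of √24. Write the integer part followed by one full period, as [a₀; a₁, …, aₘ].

a₀ = ⌊√24⌋ = 4.

[4; 1, 8]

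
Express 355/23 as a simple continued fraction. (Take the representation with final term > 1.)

355 = 15*23 + 10
23 = 2*10 + 3
10 = 3*3 + 1
3 = 3*1 + 0  (stop)
So 355/23 = [15; 2, 3, 3].

[15; 2, 3, 3]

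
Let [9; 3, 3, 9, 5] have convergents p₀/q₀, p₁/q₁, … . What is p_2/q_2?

93/10

Using pₖ = aₖpₖ₋₁ + pₖ₋₂, qₖ = aₖqₖ₋₁ + qₖ₋₂ (with p₋₁=1, p₋₂=0, q₋₁=0, q₋₂=1):
  k=0: a=9, p=9, q=1
  k=1: a=3, p=28, q=3
  k=2: a=3, p=93, q=10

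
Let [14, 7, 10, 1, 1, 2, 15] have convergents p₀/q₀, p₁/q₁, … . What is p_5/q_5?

5317/376

Using pₖ = aₖpₖ₋₁ + pₖ₋₂, qₖ = aₖqₖ₋₁ + qₖ₋₂ (with p₋₁=1, p₋₂=0, q₋₁=0, q₋₂=1):
  k=0: a=14, p=14, q=1
  k=1: a=7, p=99, q=7
  k=2: a=10, p=1004, q=71
  k=3: a=1, p=1103, q=78
  k=4: a=1, p=2107, q=149
  k=5: a=2, p=5317, q=376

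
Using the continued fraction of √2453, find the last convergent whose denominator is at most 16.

99/2

√2453 = [49; 1, 1, 8, 1, 1, 98, …] (period length 6).
Convergents:
  p_0/q_0 = 49/1
  p_1/q_1 = 50/1
  p_2/q_2 = 99/2
  p_3/q_3 = 842/17
q_2 = 2 ≤ 16 < 17 = q_3, so the answer is 99/2.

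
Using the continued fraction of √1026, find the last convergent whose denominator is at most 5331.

65632/2049

√1026 = [32; 32, 64, …] (period length 2).
Convergents:
  p_0/q_0 = 32/1
  p_1/q_1 = 1025/32
  p_2/q_2 = 65632/2049
  p_3/q_3 = 2101249/65600
q_2 = 2049 ≤ 5331 < 65600 = q_3, so the answer is 65632/2049.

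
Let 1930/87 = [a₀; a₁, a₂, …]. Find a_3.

3

1930 = 22·87 + 16   →  a_0 = 22
87 = 5·16 + 7   →  a_1 = 5
16 = 2·7 + 2   →  a_2 = 2
7 = 3·2 + 1   →  a_3 = 3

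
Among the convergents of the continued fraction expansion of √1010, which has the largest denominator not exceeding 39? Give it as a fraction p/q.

1017/32

√1010 = [31; 1, 3, 1, 1, 3, 1, 62, …] (period length 7).
Convergents:
  p_0/q_0 = 31/1
  p_1/q_1 = 32/1
  p_2/q_2 = 127/4
  p_3/q_3 = 159/5
  p_4/q_4 = 286/9
  p_5/q_5 = 1017/32
  p_6/q_6 = 1303/41
q_5 = 32 ≤ 39 < 41 = q_6, so the answer is 1017/32.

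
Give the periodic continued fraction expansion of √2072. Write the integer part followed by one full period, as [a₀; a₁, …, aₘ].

a₀ = ⌊√2072⌋ = 45.
With m₀=0, d₀=1 and mₖ₊₁ = dₖaₖ − mₖ, dₖ₊₁ = (n − mₖ₊₁²)/dₖ, aₖ₊₁ = ⌊(a₀+mₖ₊₁)/dₖ₊₁⌋:
  k=1: m=45, d=47, a=1
  k=2: m=2, d=44, a=1
  k=3: m=42, d=7, a=12
  k=4: m=42, d=44, a=1
  k=5: m=2, d=47, a=1
  k=6: m=45, d=1, a=90
d=1 and a=2a₀=90 at k=6, so the next step gives (m, d) = (45, 47) again — its k=1 value — and the period has length 6.

[45; 1, 1, 12, 1, 1, 90]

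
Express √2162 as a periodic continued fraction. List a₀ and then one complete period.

a₀ = ⌊√2162⌋ = 46.
With m₀=0, d₀=1 and mₖ₊₁ = dₖaₖ − mₖ, dₖ₊₁ = (n − mₖ₊₁²)/dₖ, aₖ₊₁ = ⌊(a₀+mₖ₊₁)/dₖ₊₁⌋:
  k=1: m=46, d=46, a=2
  k=2: m=46, d=1, a=92
d=1 and a=2a₀=92 at k=2, so the next step gives (m, d) = (46, 46) again — its k=1 value — and the period has length 2.

[46; 2, 92]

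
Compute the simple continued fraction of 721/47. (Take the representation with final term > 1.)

721 = 15*47 + 16
47 = 2*16 + 15
16 = 1*15 + 1
15 = 15*1 + 0  (stop)
So 721/47 = [15; 2, 1, 15].

[15; 2, 1, 15]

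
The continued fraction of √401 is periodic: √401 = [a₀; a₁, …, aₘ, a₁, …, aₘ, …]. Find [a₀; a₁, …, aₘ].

a₀ = ⌊√401⌋ = 20.
With m₀=0, d₀=1 and mₖ₊₁ = dₖaₖ − mₖ, dₖ₊₁ = (n − mₖ₊₁²)/dₖ, aₖ₊₁ = ⌊(a₀+mₖ₊₁)/dₖ₊₁⌋:
  k=1: m=20, d=1, a=40
d=1 and a=2a₀=40 at k=1, so the next step gives (m, d) = (20, 1) again — its k=1 value — and the period has length 1.

[20; 40]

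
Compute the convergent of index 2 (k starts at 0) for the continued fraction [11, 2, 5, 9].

Using pₖ = aₖpₖ₋₁ + pₖ₋₂, qₖ = aₖqₖ₋₁ + qₖ₋₂ (with p₋₁=1, p₋₂=0, q₋₁=0, q₋₂=1):
  k=0: a=11, p=11, q=1
  k=1: a=2, p=23, q=2
  k=2: a=5, p=126, q=11

126/11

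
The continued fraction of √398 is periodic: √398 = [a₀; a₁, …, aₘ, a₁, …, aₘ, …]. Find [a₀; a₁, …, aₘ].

a₀ = ⌊√398⌋ = 19.

[19; 1, 18, 1, 38]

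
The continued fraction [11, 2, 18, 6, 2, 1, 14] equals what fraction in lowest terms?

119587/10411

Using pₖ = aₖpₖ₋₁ + pₖ₋₂ and qₖ = aₖqₖ₋₁ + qₖ₋₂:
  k=0: a=11, p=11, q=1
  k=1: a=2, p=23, q=2
  k=2: a=18, p=425, q=37
  k=3: a=6, p=2573, q=224
  k=4: a=2, p=5571, q=485
  k=5: a=1, p=8144, q=709
  k=6: a=14, p=119587, q=10411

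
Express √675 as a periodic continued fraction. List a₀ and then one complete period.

a₀ = ⌊√675⌋ = 25.
With m₀=0, d₀=1 and mₖ₊₁ = dₖaₖ − mₖ, dₖ₊₁ = (n − mₖ₊₁²)/dₖ, aₖ₊₁ = ⌊(a₀+mₖ₊₁)/dₖ₊₁⌋:
  k=1: m=25, d=50, a=1
  k=2: m=25, d=1, a=50
d=1 and a=2a₀=50 at k=2, so the next step gives (m, d) = (25, 50) again — its k=1 value — and the period has length 2.

[25; 1, 50]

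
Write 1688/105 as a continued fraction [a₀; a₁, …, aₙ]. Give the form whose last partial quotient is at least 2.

1688 = 16*105 + 8
105 = 13*8 + 1
8 = 8*1 + 0  (stop)
So 1688/105 = [16; 13, 8].

[16; 13, 8]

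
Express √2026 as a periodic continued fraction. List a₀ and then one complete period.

a₀ = ⌊√2026⌋ = 45.
With m₀=0, d₀=1 and mₖ₊₁ = dₖaₖ − mₖ, dₖ₊₁ = (n − mₖ₊₁²)/dₖ, aₖ₊₁ = ⌊(a₀+mₖ₊₁)/dₖ₊₁⌋:
  k=1: m=45, d=1, a=90
d=1 and a=2a₀=90 at k=1, so the next step gives (m, d) = (45, 1) again — its k=1 value — and the period has length 1.

[45; 90]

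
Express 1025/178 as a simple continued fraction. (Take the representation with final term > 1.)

1025 = 5*178 + 135
178 = 1*135 + 43
135 = 3*43 + 6
43 = 7*6 + 1
6 = 6*1 + 0  (stop)
So 1025/178 = [5; 1, 3, 7, 6].

[5; 1, 3, 7, 6]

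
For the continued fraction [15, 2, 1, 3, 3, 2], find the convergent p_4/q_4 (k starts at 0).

553/36

Using pₖ = aₖpₖ₋₁ + pₖ₋₂, qₖ = aₖqₖ₋₁ + qₖ₋₂ (with p₋₁=1, p₋₂=0, q₋₁=0, q₋₂=1):
  k=0: a=15, p=15, q=1
  k=1: a=2, p=31, q=2
  k=2: a=1, p=46, q=3
  k=3: a=3, p=169, q=11
  k=4: a=3, p=553, q=36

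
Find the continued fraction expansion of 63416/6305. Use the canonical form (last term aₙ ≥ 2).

[10; 17, 4, 2, 2, 3, 1, 3]

63416 = 10×6305 + 366
6305 = 17×366 + 83
366 = 4×83 + 34
83 = 2×34 + 15
34 = 2×15 + 4
15 = 3×4 + 3
4 = 1×3 + 1
3 = 3×1 + 0  (stop)
So 63416/6305 = [10; 17, 4, 2, 2, 3, 1, 3].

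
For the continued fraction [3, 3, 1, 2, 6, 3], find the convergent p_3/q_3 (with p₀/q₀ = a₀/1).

36/11

Using pₖ = aₖpₖ₋₁ + pₖ₋₂, qₖ = aₖqₖ₋₁ + qₖ₋₂ (with p₋₁=1, p₋₂=0, q₋₁=0, q₋₂=1):
  k=0: a=3, p=3, q=1
  k=1: a=3, p=10, q=3
  k=2: a=1, p=13, q=4
  k=3: a=2, p=36, q=11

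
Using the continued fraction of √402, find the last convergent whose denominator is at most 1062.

√402 = [20; 20, 40, …] (period length 2).
Convergents:
  p_0/q_0 = 20/1
  p_1/q_1 = 401/20
  p_2/q_2 = 16060/801
  p_3/q_3 = 321601/16040
q_2 = 801 ≤ 1062 < 16040 = q_3, so the answer is 16060/801.

16060/801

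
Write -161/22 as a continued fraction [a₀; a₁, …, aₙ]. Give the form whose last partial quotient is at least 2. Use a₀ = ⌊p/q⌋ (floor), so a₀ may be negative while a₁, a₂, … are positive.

[-8; 1, 2, 7]

-161 = -8×22 + 15
22 = 1×15 + 7
15 = 2×7 + 1
7 = 7×1 + 0  (stop)
So -161/22 = [-8; 1, 2, 7].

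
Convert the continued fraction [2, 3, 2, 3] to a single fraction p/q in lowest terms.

Fold from the inside: start with 3/1.
  2 + 1/3 = 7/3
  3 + 3/7 = 24/7
  2 + 7/24 = 55/24

55/24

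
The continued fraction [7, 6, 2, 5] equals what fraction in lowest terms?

508/71

Using pₖ = aₖpₖ₋₁ + pₖ₋₂ and qₖ = aₖqₖ₋₁ + qₖ₋₂:
  k=0: a=7, p=7, q=1
  k=1: a=6, p=43, q=6
  k=2: a=2, p=93, q=13
  k=3: a=5, p=508, q=71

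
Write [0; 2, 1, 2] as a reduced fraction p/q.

Using pₖ = aₖpₖ₋₁ + pₖ₋₂ and qₖ = aₖqₖ₋₁ + qₖ₋₂:
  k=0: a=0, p=0, q=1
  k=1: a=2, p=1, q=2
  k=2: a=1, p=1, q=3
  k=3: a=2, p=3, q=8

3/8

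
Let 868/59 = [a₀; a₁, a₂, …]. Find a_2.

2

868 = 14·59 + 42   →  a_0 = 14
59 = 1·42 + 17   →  a_1 = 1
42 = 2·17 + 8   →  a_2 = 2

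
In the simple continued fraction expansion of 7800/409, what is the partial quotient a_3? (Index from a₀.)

7800 = 19·409 + 29   →  a_0 = 19
409 = 14·29 + 3   →  a_1 = 14
29 = 9·3 + 2   →  a_2 = 9
3 = 1·2 + 1   →  a_3 = 1

1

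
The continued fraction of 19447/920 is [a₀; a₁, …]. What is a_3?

19447 = 21·920 + 127   →  a_0 = 21
920 = 7·127 + 31   →  a_1 = 7
127 = 4·31 + 3   →  a_2 = 4
31 = 10·3 + 1   →  a_3 = 10

10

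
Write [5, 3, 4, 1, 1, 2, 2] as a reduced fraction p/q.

940/177

Using pₖ = aₖpₖ₋₁ + pₖ₋₂ and qₖ = aₖqₖ₋₁ + qₖ₋₂:
  k=0: a=5, p=5, q=1
  k=1: a=3, p=16, q=3
  k=2: a=4, p=69, q=13
  k=3: a=1, p=85, q=16
  k=4: a=1, p=154, q=29
  k=5: a=2, p=393, q=74
  k=6: a=2, p=940, q=177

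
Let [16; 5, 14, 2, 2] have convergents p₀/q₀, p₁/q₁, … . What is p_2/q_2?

1150/71

Using pₖ = aₖpₖ₋₁ + pₖ₋₂, qₖ = aₖqₖ₋₁ + qₖ₋₂ (with p₋₁=1, p₋₂=0, q₋₁=0, q₋₂=1):
  k=0: a=16, p=16, q=1
  k=1: a=5, p=81, q=5
  k=2: a=14, p=1150, q=71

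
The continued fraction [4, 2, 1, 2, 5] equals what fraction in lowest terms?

188/43

Using pₖ = aₖpₖ₋₁ + pₖ₋₂ and qₖ = aₖqₖ₋₁ + qₖ₋₂:
  k=0: a=4, p=4, q=1
  k=1: a=2, p=9, q=2
  k=2: a=1, p=13, q=3
  k=3: a=2, p=35, q=8
  k=4: a=5, p=188, q=43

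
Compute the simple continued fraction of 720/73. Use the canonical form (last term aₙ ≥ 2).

[9; 1, 6, 3, 3]

720 = 9×73 + 63
73 = 1×63 + 10
63 = 6×10 + 3
10 = 3×3 + 1
3 = 3×1 + 0  (stop)
So 720/73 = [9; 1, 6, 3, 3].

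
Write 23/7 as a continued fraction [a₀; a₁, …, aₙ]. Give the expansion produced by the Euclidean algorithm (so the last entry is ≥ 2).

23 = 3*7 + 2
7 = 3*2 + 1
2 = 2*1 + 0  (stop)
So 23/7 = [3; 3, 2].

[3; 3, 2]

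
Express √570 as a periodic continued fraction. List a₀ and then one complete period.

a₀ = ⌊√570⌋ = 23.
With m₀=0, d₀=1 and mₖ₊₁ = dₖaₖ − mₖ, dₖ₊₁ = (n − mₖ₊₁²)/dₖ, aₖ₊₁ = ⌊(a₀+mₖ₊₁)/dₖ₊₁⌋:
  k=1: m=23, d=41, a=1
  k=2: m=18, d=6, a=6
  k=3: m=18, d=41, a=1
  k=4: m=23, d=1, a=46
d=1 and a=2a₀=46 at k=4, so the next step gives (m, d) = (23, 41) again — its k=1 value — and the period has length 4.

[23; 1, 6, 1, 46]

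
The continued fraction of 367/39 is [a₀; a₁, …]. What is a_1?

367 = 9·39 + 16   →  a_0 = 9
39 = 2·16 + 7   →  a_1 = 2

2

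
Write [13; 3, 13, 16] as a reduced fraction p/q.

Using pₖ = aₖpₖ₋₁ + pₖ₋₂ and qₖ = aₖqₖ₋₁ + qₖ₋₂:
  k=0: a=13, p=13, q=1
  k=1: a=3, p=40, q=3
  k=2: a=13, p=533, q=40
  k=3: a=16, p=8568, q=643

8568/643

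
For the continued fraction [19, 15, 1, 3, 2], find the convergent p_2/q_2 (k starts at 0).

Using pₖ = aₖpₖ₋₁ + pₖ₋₂, qₖ = aₖqₖ₋₁ + qₖ₋₂ (with p₋₁=1, p₋₂=0, q₋₁=0, q₋₂=1):
  k=0: a=19, p=19, q=1
  k=1: a=15, p=286, q=15
  k=2: a=1, p=305, q=16

305/16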